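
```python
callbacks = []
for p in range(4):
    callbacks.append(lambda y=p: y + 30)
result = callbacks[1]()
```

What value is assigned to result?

Step 1: Default argument y=p captures p's value at definition time.
Step 2: callbacks[1] was defined when p = 1, so y defaults to 1.
Step 3: result = 1 + 30 = 31 (default arg fixes the late binding issue)

The answer is 31.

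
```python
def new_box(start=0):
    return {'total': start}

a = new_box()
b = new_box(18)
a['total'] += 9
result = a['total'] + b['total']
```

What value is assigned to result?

Step 1: new_box() returns a new dict each call (immutable default 0).
Step 2: a = {'total': 0}, b = {'total': 18}.
Step 3: a['total'] += 9 = 9. result = 9 + 18 = 27

The answer is 27.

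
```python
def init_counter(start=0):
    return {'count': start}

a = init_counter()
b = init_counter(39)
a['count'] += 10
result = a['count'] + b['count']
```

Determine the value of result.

Step 1: init_counter() returns a new dict each call (immutable default 0).
Step 2: a = {'count': 0}, b = {'count': 39}.
Step 3: a['count'] += 10 = 10. result = 10 + 39 = 49

The answer is 49.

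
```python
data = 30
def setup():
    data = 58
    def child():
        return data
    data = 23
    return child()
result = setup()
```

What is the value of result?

Step 1: setup() sets data = 58, then later data = 23.
Step 2: child() is called after data is reassigned to 23. Closures capture variables by reference, not by value.
Step 3: result = 23

The answer is 23.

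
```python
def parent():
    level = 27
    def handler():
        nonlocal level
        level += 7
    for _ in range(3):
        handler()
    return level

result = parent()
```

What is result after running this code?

Step 1: level = 27.
Step 2: handler() is called 3 times in a loop, each adding 7 via nonlocal.
Step 3: level = 27 + 7 * 3 = 48

The answer is 48.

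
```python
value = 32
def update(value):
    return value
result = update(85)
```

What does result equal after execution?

Step 1: Global value = 32.
Step 2: update(85) takes parameter value = 85, which shadows the global.
Step 3: result = 85

The answer is 85.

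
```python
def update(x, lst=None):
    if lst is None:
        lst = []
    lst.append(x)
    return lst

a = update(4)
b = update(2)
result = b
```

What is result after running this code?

Step 1: None default with guard creates a NEW list each call.
Step 2: a = [4] (fresh list). b = [2] (another fresh list).
Step 3: result = [2] (this is the fix for mutable default)

The answer is [2].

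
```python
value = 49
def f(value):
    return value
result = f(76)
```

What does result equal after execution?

Step 1: Global value = 49.
Step 2: f(76) takes parameter value = 76, which shadows the global.
Step 3: result = 76

The answer is 76.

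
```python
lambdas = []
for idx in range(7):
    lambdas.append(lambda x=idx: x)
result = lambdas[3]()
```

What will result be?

Step 1: Default argument x=idx captures idx's value at each iteration.
Step 2: lambdas[3] captured x = 3 when idx was 3.
Step 3: result = 3

The answer is 3.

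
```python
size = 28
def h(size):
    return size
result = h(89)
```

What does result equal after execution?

Step 1: Global size = 28.
Step 2: h(89) takes parameter size = 89, which shadows the global.
Step 3: result = 89

The answer is 89.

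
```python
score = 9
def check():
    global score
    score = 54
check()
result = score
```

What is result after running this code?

Step 1: score = 9 globally.
Step 2: check() declares global score and sets it to 54.
Step 3: After check(), global score = 54. result = 54

The answer is 54.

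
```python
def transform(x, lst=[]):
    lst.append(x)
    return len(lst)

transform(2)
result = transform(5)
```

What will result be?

Step 1: Mutable default list persists between calls.
Step 2: First call: lst = [2], len = 1. Second call: lst = [2, 5], len = 2.
Step 3: result = 2

The answer is 2.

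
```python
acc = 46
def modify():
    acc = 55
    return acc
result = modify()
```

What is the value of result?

Step 1: Global acc = 46.
Step 2: modify() creates local acc = 55, shadowing the global.
Step 3: Returns local acc = 55. result = 55

The answer is 55.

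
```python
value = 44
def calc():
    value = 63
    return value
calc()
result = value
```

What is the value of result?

Step 1: Global value = 44.
Step 2: calc() creates local value = 63 (shadow, not modification).
Step 3: After calc() returns, global value is unchanged. result = 44

The answer is 44.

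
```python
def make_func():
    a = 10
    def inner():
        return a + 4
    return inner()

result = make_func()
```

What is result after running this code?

Step 1: make_func() defines a = 10.
Step 2: inner() reads a = 10 from enclosing scope, returns 10 + 4 = 14.
Step 3: result = 14

The answer is 14.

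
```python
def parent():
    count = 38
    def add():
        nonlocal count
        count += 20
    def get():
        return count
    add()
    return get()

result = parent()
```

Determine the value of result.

Step 1: count = 38. add() modifies it via nonlocal, get() reads it.
Step 2: add() makes count = 38 + 20 = 58.
Step 3: get() returns 58. result = 58

The answer is 58.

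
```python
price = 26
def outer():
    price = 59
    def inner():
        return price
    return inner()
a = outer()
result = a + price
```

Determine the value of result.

Step 1: outer() has local price = 59. inner() reads from enclosing.
Step 2: outer() returns 59. Global price = 26 unchanged.
Step 3: result = 59 + 26 = 85

The answer is 85.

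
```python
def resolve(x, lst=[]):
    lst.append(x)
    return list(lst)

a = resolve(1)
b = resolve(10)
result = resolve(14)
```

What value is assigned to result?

Step 1: Default list is shared. list() creates copies for return values.
Step 2: Internal list grows: [1] -> [1, 10] -> [1, 10, 14].
Step 3: result = [1, 10, 14]

The answer is [1, 10, 14].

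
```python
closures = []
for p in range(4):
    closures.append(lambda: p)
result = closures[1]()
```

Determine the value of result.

Step 1: The loop creates 4 lambdas, all referencing the same variable p.
Step 2: After the loop, p = 3 (final value).
Step 3: closures[1]() looks up p at call time and finds 3. This is the late binding gotcha. result = 3

The answer is 3.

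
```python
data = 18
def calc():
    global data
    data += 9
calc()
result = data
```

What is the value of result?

Step 1: data = 18 globally.
Step 2: calc() modifies global data: data += 9 = 27.
Step 3: result = 27

The answer is 27.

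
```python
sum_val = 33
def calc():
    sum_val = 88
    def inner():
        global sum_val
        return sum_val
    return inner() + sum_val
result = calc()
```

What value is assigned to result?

Step 1: Global sum_val = 33. calc() shadows with local sum_val = 88.
Step 2: inner() uses global keyword, so inner() returns global sum_val = 33.
Step 3: calc() returns 33 + 88 = 121

The answer is 121.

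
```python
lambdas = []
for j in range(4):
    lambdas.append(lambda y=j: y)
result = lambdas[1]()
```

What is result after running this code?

Step 1: Default argument y=j captures j's value at each iteration.
Step 2: lambdas[1] captured y = 1 when j was 1.
Step 3: result = 1

The answer is 1.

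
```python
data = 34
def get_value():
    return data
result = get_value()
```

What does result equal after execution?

Step 1: data = 34 is defined in the global scope.
Step 2: get_value() looks up data. No local data exists, so Python checks the global scope via LEGB rule and finds data = 34.
Step 3: result = 34

The answer is 34.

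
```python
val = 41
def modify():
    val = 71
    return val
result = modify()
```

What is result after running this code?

Step 1: Global val = 41.
Step 2: modify() creates local val = 71, shadowing the global.
Step 3: Returns local val = 71. result = 71

The answer is 71.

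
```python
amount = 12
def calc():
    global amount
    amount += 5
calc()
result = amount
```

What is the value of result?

Step 1: amount = 12 globally.
Step 2: calc() modifies global amount: amount += 5 = 17.
Step 3: result = 17

The answer is 17.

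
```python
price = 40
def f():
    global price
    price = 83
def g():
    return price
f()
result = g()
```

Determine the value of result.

Step 1: price = 40.
Step 2: f() sets global price = 83.
Step 3: g() reads global price = 83. result = 83

The answer is 83.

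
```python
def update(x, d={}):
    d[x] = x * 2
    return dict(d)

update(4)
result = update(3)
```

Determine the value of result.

Step 1: Mutable default dict is shared across calls.
Step 2: First call adds 4: 8. Second call adds 3: 6.
Step 3: result = {4: 8, 3: 6}

The answer is {4: 8, 3: 6}.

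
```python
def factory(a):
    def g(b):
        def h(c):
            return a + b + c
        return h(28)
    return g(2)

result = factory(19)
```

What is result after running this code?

Step 1: a = 19, b = 2, c = 28 across three nested scopes.
Step 2: h() accesses all three via LEGB rule.
Step 3: result = 19 + 2 + 28 = 49

The answer is 49.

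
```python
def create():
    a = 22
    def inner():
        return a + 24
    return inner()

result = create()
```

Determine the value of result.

Step 1: create() defines a = 22.
Step 2: inner() reads a = 22 from enclosing scope, returns 22 + 24 = 46.
Step 3: result = 46

The answer is 46.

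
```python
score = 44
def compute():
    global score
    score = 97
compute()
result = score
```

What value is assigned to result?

Step 1: score = 44 globally.
Step 2: compute() declares global score and sets it to 97.
Step 3: After compute(), global score = 97. result = 97

The answer is 97.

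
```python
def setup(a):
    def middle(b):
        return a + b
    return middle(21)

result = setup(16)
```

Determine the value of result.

Step 1: setup(16) passes a = 16.
Step 2: middle(21) has b = 21, reads a = 16 from enclosing.
Step 3: result = 16 + 21 = 37

The answer is 37.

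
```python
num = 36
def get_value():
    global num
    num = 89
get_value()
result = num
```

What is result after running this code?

Step 1: num = 36 globally.
Step 2: get_value() declares global num and sets it to 89.
Step 3: After get_value(), global num = 89. result = 89

The answer is 89.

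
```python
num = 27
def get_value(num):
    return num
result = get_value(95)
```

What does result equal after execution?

Step 1: Global num = 27.
Step 2: get_value(95) takes parameter num = 95, which shadows the global.
Step 3: result = 95

The answer is 95.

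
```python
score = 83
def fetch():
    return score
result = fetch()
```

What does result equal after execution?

Step 1: score = 83 is defined in the global scope.
Step 2: fetch() looks up score. No local score exists, so Python checks the global scope via LEGB rule and finds score = 83.
Step 3: result = 83

The answer is 83.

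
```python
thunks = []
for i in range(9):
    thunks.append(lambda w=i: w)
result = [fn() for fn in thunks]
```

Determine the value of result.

Step 1: Default arg w=i captures i at each iteration.
Step 2: Each lambda has its own default: 0, 1, ..., 8.
Step 3: result = [0, 1, 2, 3, 4, 5, 6, 7, 8]

The answer is [0, 1, 2, 3, 4, 5, 6, 7, 8].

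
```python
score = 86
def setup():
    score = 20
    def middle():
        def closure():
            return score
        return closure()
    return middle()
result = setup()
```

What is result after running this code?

Step 1: setup() defines score = 20. middle() and closure() have no local score.
Step 2: closure() checks local (none), enclosing middle() (none), enclosing setup() and finds score = 20.
Step 3: result = 20

The answer is 20.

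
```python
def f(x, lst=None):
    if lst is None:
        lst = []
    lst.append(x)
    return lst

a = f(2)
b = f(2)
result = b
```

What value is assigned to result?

Step 1: None default with guard creates a NEW list each call.
Step 2: a = [2] (fresh list). b = [2] (another fresh list).
Step 3: result = [2] (this is the fix for mutable default)

The answer is [2].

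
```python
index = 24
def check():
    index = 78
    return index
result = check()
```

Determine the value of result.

Step 1: Global index = 24.
Step 2: check() creates local index = 78, shadowing the global.
Step 3: Returns local index = 78. result = 78

The answer is 78.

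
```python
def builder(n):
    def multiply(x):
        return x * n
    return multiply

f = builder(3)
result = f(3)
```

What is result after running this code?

Step 1: builder(3) returns multiply closure with n = 3.
Step 2: f(3) computes 3 * 3 = 9.
Step 3: result = 9

The answer is 9.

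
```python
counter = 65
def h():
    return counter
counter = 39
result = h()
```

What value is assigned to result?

Step 1: counter is first set to 65, then reassigned to 39.
Step 2: h() is called after the reassignment, so it looks up the current global counter = 39.
Step 3: result = 39

The answer is 39.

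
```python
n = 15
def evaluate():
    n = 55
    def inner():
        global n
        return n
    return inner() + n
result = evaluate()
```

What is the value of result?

Step 1: Global n = 15. evaluate() shadows with local n = 55.
Step 2: inner() uses global keyword, so inner() returns global n = 15.
Step 3: evaluate() returns 15 + 55 = 70

The answer is 70.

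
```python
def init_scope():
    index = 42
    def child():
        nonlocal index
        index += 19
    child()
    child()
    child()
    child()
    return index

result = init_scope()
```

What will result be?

Step 1: index starts at 42.
Step 2: child() is called 4 times, each adding 19.
Step 3: index = 42 + 19 * 4 = 118

The answer is 118.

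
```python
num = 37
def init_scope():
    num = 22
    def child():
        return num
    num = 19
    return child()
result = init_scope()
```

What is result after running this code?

Step 1: init_scope() sets num = 22, then later num = 19.
Step 2: child() is called after num is reassigned to 19. Closures capture variables by reference, not by value.
Step 3: result = 19

The answer is 19.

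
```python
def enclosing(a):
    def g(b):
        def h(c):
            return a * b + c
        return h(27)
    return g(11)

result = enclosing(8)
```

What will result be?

Step 1: a = 8, b = 11, c = 27.
Step 2: h() computes a * b + c = 8 * 11 + 27 = 115.
Step 3: result = 115

The answer is 115.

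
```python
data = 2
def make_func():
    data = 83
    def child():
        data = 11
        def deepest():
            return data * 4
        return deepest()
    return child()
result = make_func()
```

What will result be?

Step 1: deepest() looks up data through LEGB: not local, finds data = 11 in enclosing child().
Step 2: Returns 11 * 4 = 44.
Step 3: result = 44

The answer is 44.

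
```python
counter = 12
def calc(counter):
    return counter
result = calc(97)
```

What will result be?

Step 1: Global counter = 12.
Step 2: calc(97) takes parameter counter = 97, which shadows the global.
Step 3: result = 97

The answer is 97.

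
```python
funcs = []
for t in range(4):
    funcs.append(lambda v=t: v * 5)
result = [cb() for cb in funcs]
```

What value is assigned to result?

Step 1: Default arg v=t captures t at each iteration.
Step 2: funcs[k] has v defaulting to k, returns k * 5.
Step 3: result = [0, 5, 10, 15]

The answer is [0, 5, 10, 15].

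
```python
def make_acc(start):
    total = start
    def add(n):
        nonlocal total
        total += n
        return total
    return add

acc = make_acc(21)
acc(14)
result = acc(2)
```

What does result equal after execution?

Step 1: make_acc(21) creates closure with total = 21.
Step 2: First acc(14): total = 21 + 14 = 35.
Step 3: Second acc(2): total = 35 + 2 = 37. result = 37

The answer is 37.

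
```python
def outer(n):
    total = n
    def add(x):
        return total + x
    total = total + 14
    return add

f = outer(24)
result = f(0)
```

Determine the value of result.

Step 1: outer(24) sets total = 24, then total = 24 + 14 = 38.
Step 2: Closures capture by reference, so add sees total = 38.
Step 3: f(0) returns 38 + 0 = 38

The answer is 38.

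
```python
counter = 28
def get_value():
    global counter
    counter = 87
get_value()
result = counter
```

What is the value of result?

Step 1: counter = 28 globally.
Step 2: get_value() declares global counter and sets it to 87.
Step 3: After get_value(), global counter = 87. result = 87

The answer is 87.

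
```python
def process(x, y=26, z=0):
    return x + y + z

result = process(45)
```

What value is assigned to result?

Step 1: process(45) uses defaults y = 26, z = 0.
Step 2: Returns 45 + 26 + 0 = 71.
Step 3: result = 71

The answer is 71.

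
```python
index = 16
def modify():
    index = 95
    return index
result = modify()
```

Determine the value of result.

Step 1: Global index = 16.
Step 2: modify() creates local index = 95, shadowing the global.
Step 3: Returns local index = 95. result = 95

The answer is 95.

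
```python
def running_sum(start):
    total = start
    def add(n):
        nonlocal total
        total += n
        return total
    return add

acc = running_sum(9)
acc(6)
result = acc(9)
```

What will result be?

Step 1: running_sum(9) creates closure with total = 9.
Step 2: First acc(6): total = 9 + 6 = 15.
Step 3: Second acc(9): total = 15 + 9 = 24. result = 24

The answer is 24.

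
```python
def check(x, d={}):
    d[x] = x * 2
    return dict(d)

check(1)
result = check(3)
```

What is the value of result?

Step 1: Mutable default dict is shared across calls.
Step 2: First call adds 1: 2. Second call adds 3: 6.
Step 3: result = {1: 2, 3: 6}

The answer is {1: 2, 3: 6}.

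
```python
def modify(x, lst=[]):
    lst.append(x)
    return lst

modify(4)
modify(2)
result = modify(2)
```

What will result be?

Step 1: Mutable default argument gotcha! The list [] is created once.
Step 2: Each call appends to the SAME list: [4], [4, 2], [4, 2, 2].
Step 3: result = [4, 2, 2]

The answer is [4, 2, 2].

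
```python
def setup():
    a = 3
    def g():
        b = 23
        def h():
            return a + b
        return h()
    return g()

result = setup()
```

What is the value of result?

Step 1: setup() defines a = 3. g() defines b = 23.
Step 2: h() accesses both from enclosing scopes: a = 3, b = 23.
Step 3: result = 3 + 23 = 26

The answer is 26.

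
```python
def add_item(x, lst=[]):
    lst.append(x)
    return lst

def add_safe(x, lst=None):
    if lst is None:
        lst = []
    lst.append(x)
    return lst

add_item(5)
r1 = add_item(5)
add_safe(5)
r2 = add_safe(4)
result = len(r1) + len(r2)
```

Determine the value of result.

Step 1: add_item shares mutable default: after 2 calls, lst = [5, 5], len = 2.
Step 2: add_safe creates fresh list each time: r2 = [4], len = 1.
Step 3: result = 2 + 1 = 3

The answer is 3.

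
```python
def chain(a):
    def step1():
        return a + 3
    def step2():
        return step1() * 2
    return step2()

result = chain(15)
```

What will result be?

Step 1: chain(15) captures a = 15.
Step 2: step2() calls step1() which returns 15 + 3 = 18.
Step 3: step2() returns 18 * 2 = 36

The answer is 36.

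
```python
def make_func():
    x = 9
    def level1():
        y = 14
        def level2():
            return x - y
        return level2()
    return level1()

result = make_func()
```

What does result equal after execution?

Step 1: x = 9 in make_func. y = 14 in level1.
Step 2: level2() reads x = 9 and y = 14 from enclosing scopes.
Step 3: result = 9 - 14 = -5

The answer is -5.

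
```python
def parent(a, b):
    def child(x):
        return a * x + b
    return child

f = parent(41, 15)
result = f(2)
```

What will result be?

Step 1: parent(41, 15) captures a = 41, b = 15.
Step 2: f(2) computes 41 * 2 + 15 = 97.
Step 3: result = 97

The answer is 97.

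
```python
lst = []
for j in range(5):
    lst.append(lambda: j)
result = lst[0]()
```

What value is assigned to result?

Step 1: The loop creates 5 lambdas, all referencing the same variable j.
Step 2: After the loop, j = 4 (final value).
Step 3: lst[0]() looks up j at call time and finds 4. This is the late binding gotcha. result = 4

The answer is 4.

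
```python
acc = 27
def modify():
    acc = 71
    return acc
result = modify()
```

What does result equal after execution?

Step 1: Global acc = 27.
Step 2: modify() creates local acc = 71, shadowing the global.
Step 3: Returns local acc = 71. result = 71

The answer is 71.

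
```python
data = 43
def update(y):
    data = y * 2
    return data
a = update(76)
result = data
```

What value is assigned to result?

Step 1: Global data = 43.
Step 2: update(76) creates local data = 76 * 2 = 152.
Step 3: Global data unchanged because no global keyword. result = 43

The answer is 43.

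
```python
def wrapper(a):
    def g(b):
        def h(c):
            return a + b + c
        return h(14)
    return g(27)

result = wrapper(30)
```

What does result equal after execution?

Step 1: a = 30, b = 27, c = 14 across three nested scopes.
Step 2: h() accesses all three via LEGB rule.
Step 3: result = 30 + 27 + 14 = 71

The answer is 71.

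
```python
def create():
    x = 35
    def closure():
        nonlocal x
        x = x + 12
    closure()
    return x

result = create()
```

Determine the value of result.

Step 1: create() sets x = 35.
Step 2: closure() uses nonlocal to modify x in create's scope: x = 35 + 12 = 47.
Step 3: create() returns the modified x = 47

The answer is 47.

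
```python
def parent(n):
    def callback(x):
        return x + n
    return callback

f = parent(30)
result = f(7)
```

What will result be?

Step 1: parent(30) creates a closure that captures n = 30.
Step 2: f(7) calls the closure with x = 7, returning 7 + 30 = 37.
Step 3: result = 37

The answer is 37.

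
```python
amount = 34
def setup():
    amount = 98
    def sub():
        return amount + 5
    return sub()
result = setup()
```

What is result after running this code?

Step 1: setup() shadows global amount with amount = 98.
Step 2: sub() finds amount = 98 in enclosing scope, computes 98 + 5 = 103.
Step 3: result = 103

The answer is 103.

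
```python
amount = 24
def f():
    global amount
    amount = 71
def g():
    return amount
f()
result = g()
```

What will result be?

Step 1: amount = 24.
Step 2: f() sets global amount = 71.
Step 3: g() reads global amount = 71. result = 71

The answer is 71.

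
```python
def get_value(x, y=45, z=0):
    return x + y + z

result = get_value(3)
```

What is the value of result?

Step 1: get_value(3) uses defaults y = 45, z = 0.
Step 2: Returns 3 + 45 + 0 = 48.
Step 3: result = 48

The answer is 48.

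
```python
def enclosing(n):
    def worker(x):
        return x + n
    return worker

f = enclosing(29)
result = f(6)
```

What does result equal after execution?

Step 1: enclosing(29) creates a closure that captures n = 29.
Step 2: f(6) calls the closure with x = 6, returning 6 + 29 = 35.
Step 3: result = 35

The answer is 35.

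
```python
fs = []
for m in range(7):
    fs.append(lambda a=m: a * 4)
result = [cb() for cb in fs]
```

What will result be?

Step 1: Default arg a=m captures m at each iteration.
Step 2: fs[k] has a defaulting to k, returns k * 4.
Step 3: result = [0, 4, 8, 12, 16, 20, 24]

The answer is [0, 4, 8, 12, 16, 20, 24].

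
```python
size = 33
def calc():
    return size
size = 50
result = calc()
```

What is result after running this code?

Step 1: size is first set to 33, then reassigned to 50.
Step 2: calc() is called after the reassignment, so it looks up the current global size = 50.
Step 3: result = 50

The answer is 50.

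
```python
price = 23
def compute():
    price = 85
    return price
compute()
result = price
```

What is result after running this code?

Step 1: Global price = 23.
Step 2: compute() creates local price = 85 (shadow, not modification).
Step 3: After compute() returns, global price is unchanged. result = 23

The answer is 23.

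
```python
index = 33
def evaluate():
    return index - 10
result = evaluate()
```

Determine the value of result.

Step 1: index = 33 is defined globally.
Step 2: evaluate() looks up index from global scope = 33, then computes 33 - 10 = 23.
Step 3: result = 23

The answer is 23.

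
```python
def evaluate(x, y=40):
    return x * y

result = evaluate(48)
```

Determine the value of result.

Step 1: evaluate(48) uses default y = 40.
Step 2: Returns 48 * 40 = 1920.
Step 3: result = 1920

The answer is 1920.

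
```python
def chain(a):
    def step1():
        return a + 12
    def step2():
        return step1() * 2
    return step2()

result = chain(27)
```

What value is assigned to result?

Step 1: chain(27) captures a = 27.
Step 2: step2() calls step1() which returns 27 + 12 = 39.
Step 3: step2() returns 39 * 2 = 78

The answer is 78.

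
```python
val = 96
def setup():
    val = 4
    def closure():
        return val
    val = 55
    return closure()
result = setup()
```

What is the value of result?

Step 1: setup() sets val = 4, then later val = 55.
Step 2: closure() is called after val is reassigned to 55. Closures capture variables by reference, not by value.
Step 3: result = 55

The answer is 55.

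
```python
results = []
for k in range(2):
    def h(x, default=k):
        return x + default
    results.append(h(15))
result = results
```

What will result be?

Step 1: Default argument default=k is evaluated at function definition time.
Step 2: Each iteration creates h with default = current k value.
Step 3: h(15) returns 15 + default. results = [15, 16]

The answer is [15, 16].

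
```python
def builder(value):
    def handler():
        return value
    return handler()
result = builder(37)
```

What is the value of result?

Step 1: builder(37) binds parameter value = 37.
Step 2: handler() looks up value in enclosing scope and finds the parameter value = 37.
Step 3: result = 37

The answer is 37.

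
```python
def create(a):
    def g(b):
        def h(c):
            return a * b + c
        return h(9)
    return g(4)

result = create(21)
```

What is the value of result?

Step 1: a = 21, b = 4, c = 9.
Step 2: h() computes a * b + c = 21 * 4 + 9 = 93.
Step 3: result = 93

The answer is 93.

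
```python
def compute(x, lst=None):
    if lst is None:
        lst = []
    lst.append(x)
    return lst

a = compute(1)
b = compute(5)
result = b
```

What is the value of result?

Step 1: None default with guard creates a NEW list each call.
Step 2: a = [1] (fresh list). b = [5] (another fresh list).
Step 3: result = [5] (this is the fix for mutable default)

The answer is [5].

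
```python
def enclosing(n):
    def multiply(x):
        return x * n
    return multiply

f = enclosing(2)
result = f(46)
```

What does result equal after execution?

Step 1: enclosing(2) returns multiply closure with n = 2.
Step 2: f(46) computes 46 * 2 = 92.
Step 3: result = 92

The answer is 92.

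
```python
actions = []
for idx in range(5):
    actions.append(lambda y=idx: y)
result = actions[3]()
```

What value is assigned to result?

Step 1: Default argument y=idx captures idx's value at each iteration.
Step 2: actions[3] captured y = 3 when idx was 3.
Step 3: result = 3

The answer is 3.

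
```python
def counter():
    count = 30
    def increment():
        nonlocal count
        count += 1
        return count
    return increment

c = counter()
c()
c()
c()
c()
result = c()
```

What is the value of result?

Step 1: counter() creates closure with count = 30.
Step 2: Each c() call increments count via nonlocal. After 5 calls: 30 + 5 = 35.
Step 3: result = 35

The answer is 35.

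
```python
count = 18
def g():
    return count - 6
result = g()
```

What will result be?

Step 1: count = 18 is defined globally.
Step 2: g() looks up count from global scope = 18, then computes 18 - 6 = 12.
Step 3: result = 12

The answer is 12.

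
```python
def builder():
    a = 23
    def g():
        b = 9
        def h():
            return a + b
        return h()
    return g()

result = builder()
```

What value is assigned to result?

Step 1: builder() defines a = 23. g() defines b = 9.
Step 2: h() accesses both from enclosing scopes: a = 23, b = 9.
Step 3: result = 23 + 9 = 32

The answer is 32.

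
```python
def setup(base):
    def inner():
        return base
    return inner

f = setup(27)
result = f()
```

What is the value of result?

Step 1: setup(27) creates closure capturing base = 27.
Step 2: f() returns the captured base = 27.
Step 3: result = 27

The answer is 27.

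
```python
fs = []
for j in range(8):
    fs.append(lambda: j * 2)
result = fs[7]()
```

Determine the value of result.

Step 1: All lambdas reference the same variable j (late binding).
Step 2: After the loop, j = 7. Every lambda returns j * 2.
Step 3: fs[7]() = 7 * 2 = 14

The answer is 14.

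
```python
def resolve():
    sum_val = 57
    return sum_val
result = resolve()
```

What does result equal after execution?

Step 1: resolve() defines sum_val = 57 in its local scope.
Step 2: return sum_val finds the local variable sum_val = 57.
Step 3: result = 57

The answer is 57.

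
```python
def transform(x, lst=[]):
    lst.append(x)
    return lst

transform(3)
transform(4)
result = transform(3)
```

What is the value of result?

Step 1: Mutable default argument gotcha! The list [] is created once.
Step 2: Each call appends to the SAME list: [3], [3, 4], [3, 4, 3].
Step 3: result = [3, 4, 3]

The answer is [3, 4, 3].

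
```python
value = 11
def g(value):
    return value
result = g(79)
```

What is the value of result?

Step 1: Global value = 11.
Step 2: g(79) takes parameter value = 79, which shadows the global.
Step 3: result = 79

The answer is 79.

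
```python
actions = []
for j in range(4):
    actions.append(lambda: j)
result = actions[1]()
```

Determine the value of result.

Step 1: The loop creates 4 lambdas, all referencing the same variable j.
Step 2: After the loop, j = 3 (final value).
Step 3: actions[1]() looks up j at call time and finds 3. This is the late binding gotcha. result = 3

The answer is 3.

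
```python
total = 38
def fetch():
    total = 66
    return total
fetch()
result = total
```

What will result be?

Step 1: total = 38 globally.
Step 2: fetch() creates a LOCAL total = 66 (no global keyword!).
Step 3: The global total is unchanged. result = 38

The answer is 38.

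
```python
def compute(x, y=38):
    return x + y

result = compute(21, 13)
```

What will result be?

Step 1: compute(21, 13) overrides default y with 13.
Step 2: Returns 21 + 13 = 34.
Step 3: result = 34

The answer is 34.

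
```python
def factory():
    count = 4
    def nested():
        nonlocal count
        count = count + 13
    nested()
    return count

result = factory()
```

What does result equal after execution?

Step 1: factory() sets count = 4.
Step 2: nested() uses nonlocal to modify count in factory's scope: count = 4 + 13 = 17.
Step 3: factory() returns the modified count = 17

The answer is 17.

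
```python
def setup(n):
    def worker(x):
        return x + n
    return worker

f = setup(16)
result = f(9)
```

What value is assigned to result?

Step 1: setup(16) creates a closure that captures n = 16.
Step 2: f(9) calls the closure with x = 9, returning 9 + 16 = 25.
Step 3: result = 25

The answer is 25.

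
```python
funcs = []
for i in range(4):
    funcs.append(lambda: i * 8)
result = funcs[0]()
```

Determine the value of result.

Step 1: All lambdas reference the same variable i (late binding).
Step 2: After the loop, i = 3. Every lambda returns i * 8.
Step 3: funcs[0]() = 3 * 8 = 24

The answer is 24.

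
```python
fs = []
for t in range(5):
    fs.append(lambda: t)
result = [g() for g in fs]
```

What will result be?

Step 1: All 5 lambdas share the same variable t.
Step 2: After the loop, t = 4.
Step 3: Each call returns 4. result = [4, 4, 4, 4, 4]

The answer is [4, 4, 4, 4, 4].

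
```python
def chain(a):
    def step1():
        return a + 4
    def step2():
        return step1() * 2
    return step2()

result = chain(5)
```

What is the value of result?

Step 1: chain(5) captures a = 5.
Step 2: step2() calls step1() which returns 5 + 4 = 9.
Step 3: step2() returns 9 * 2 = 18

The answer is 18.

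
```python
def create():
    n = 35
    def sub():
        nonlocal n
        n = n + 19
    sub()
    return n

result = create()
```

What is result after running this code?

Step 1: create() sets n = 35.
Step 2: sub() uses nonlocal to modify n in create's scope: n = 35 + 19 = 54.
Step 3: create() returns the modified n = 54

The answer is 54.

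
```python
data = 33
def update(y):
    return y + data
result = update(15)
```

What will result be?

Step 1: data = 33 is defined globally.
Step 2: update(15) uses parameter y = 15 and looks up data from global scope = 33.
Step 3: result = 15 + 33 = 48

The answer is 48.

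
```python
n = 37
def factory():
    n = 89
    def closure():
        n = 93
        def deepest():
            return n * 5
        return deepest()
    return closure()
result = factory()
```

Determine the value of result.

Step 1: deepest() looks up n through LEGB: not local, finds n = 93 in enclosing closure().
Step 2: Returns 93 * 5 = 465.
Step 3: result = 465

The answer is 465.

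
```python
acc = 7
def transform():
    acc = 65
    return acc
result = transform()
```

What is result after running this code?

Step 1: Global acc = 7.
Step 2: transform() creates local acc = 65, shadowing the global.
Step 3: Returns local acc = 65. result = 65

The answer is 65.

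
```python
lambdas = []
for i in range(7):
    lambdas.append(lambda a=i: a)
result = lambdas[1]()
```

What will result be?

Step 1: Default argument a=i captures i's value at each iteration.
Step 2: lambdas[1] captured a = 1 when i was 1.
Step 3: result = 1

The answer is 1.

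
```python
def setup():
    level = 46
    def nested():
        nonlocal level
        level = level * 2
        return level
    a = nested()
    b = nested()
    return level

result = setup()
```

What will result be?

Step 1: level starts at 46.
Step 2: First nested(): level = 46 * 2 = 92.
Step 3: Second nested(): level = 92 * 2 = 184.
Step 4: result = 184

The answer is 184.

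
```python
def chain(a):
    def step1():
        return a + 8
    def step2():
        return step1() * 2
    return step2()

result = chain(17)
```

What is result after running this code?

Step 1: chain(17) captures a = 17.
Step 2: step2() calls step1() which returns 17 + 8 = 25.
Step 3: step2() returns 25 * 2 = 50

The answer is 50.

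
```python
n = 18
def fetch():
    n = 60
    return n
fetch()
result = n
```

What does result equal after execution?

Step 1: Global n = 18.
Step 2: fetch() creates local n = 60 (shadow, not modification).
Step 3: After fetch() returns, global n is unchanged. result = 18

The answer is 18.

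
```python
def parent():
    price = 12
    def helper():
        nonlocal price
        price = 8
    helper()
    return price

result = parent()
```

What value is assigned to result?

Step 1: parent() sets price = 12.
Step 2: helper() uses nonlocal to reassign price = 8.
Step 3: result = 8

The answer is 8.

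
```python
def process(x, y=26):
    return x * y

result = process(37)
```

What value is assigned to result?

Step 1: process(37) uses default y = 26.
Step 2: Returns 37 * 26 = 962.
Step 3: result = 962

The answer is 962.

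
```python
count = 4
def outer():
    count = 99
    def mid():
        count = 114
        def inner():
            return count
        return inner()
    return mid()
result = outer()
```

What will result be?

Step 1: Three levels of shadowing: global 4, outer 99, mid 114.
Step 2: inner() finds count = 114 in enclosing mid() scope.
Step 3: result = 114

The answer is 114.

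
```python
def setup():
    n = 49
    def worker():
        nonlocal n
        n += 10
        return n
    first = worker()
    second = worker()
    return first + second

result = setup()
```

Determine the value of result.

Step 1: n starts at 49.
Step 2: First call: n = 49 + 10 = 59, returns 59.
Step 3: Second call: n = 59 + 10 = 69, returns 69.
Step 4: result = 59 + 69 = 128

The answer is 128.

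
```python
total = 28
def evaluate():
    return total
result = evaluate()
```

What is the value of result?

Step 1: total = 28 is defined in the global scope.
Step 2: evaluate() looks up total. No local total exists, so Python checks the global scope via LEGB rule and finds total = 28.
Step 3: result = 28

The answer is 28.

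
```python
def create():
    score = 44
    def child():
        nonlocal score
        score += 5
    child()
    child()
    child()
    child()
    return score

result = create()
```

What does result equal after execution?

Step 1: score starts at 44.
Step 2: child() is called 4 times, each adding 5.
Step 3: score = 44 + 5 * 4 = 64

The answer is 64.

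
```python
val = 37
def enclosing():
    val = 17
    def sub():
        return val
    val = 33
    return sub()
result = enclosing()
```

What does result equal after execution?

Step 1: enclosing() sets val = 17, then later val = 33.
Step 2: sub() is called after val is reassigned to 33. Closures capture variables by reference, not by value.
Step 3: result = 33

The answer is 33.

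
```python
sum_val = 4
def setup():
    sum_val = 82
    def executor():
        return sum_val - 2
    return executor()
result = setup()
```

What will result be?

Step 1: setup() shadows global sum_val with sum_val = 82.
Step 2: executor() finds sum_val = 82 in enclosing scope, computes 82 - 2 = 80.
Step 3: result = 80

The answer is 80.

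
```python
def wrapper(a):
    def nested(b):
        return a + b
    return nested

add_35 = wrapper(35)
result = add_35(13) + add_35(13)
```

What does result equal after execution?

Step 1: add_35 captures a = 35.
Step 2: add_35(13) = 35 + 13 = 48, called twice.
Step 3: result = 48 + 48 = 96

The answer is 96.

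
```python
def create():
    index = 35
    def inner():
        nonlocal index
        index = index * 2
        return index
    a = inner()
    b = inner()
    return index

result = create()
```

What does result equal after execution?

Step 1: index starts at 35.
Step 2: First inner(): index = 35 * 2 = 70.
Step 3: Second inner(): index = 70 * 2 = 140.
Step 4: result = 140

The answer is 140.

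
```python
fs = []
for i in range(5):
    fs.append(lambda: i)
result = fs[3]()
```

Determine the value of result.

Step 1: The loop creates 5 lambdas, all referencing the same variable i.
Step 2: After the loop, i = 4 (final value).
Step 3: fs[3]() looks up i at call time and finds 4. This is the late binding gotcha. result = 4

The answer is 4.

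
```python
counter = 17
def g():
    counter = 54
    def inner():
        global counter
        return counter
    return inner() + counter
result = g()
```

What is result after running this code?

Step 1: Global counter = 17. g() shadows with local counter = 54.
Step 2: inner() uses global keyword, so inner() returns global counter = 17.
Step 3: g() returns 17 + 54 = 71

The answer is 71.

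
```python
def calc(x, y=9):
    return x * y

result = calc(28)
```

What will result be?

Step 1: calc(28) uses default y = 9.
Step 2: Returns 28 * 9 = 252.
Step 3: result = 252

The answer is 252.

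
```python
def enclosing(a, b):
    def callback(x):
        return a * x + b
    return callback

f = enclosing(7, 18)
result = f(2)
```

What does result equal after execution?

Step 1: enclosing(7, 18) captures a = 7, b = 18.
Step 2: f(2) computes 7 * 2 + 18 = 32.
Step 3: result = 32

The answer is 32.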